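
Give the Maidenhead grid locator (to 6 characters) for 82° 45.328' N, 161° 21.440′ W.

Shift to the Maidenhead origin (180°W, 90°S): lon 18.6427, lat 172.7555.
Field (20°×10°, letters A–R): 18.6427/20 → 0 → A, 172.7555/10 → 17 → R; chars AR.
Square (2°×1°, digits 0–9): 18.6427/2 → 9, 2.7555/1 → 2; chars 92.
Subsquare (5′×2.5′, letters a–x): 0.6427/0.0833333 → 7 → h, 0.7555/0.0416667 → 18 → s; chars hs.

AR92hs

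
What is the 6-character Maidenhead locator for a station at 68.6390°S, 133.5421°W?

CC31fi

Shift to the Maidenhead origin (180°W, 90°S): lon 46.4579, lat 21.3610.
Field: lon ⌊46.4579/20⌋ = 2 → C; lat ⌊21.3610/10⌋ = 2 → C.
Square: lon ⌊6.4579/2⌋ = 3; lat ⌊1.3610/1⌋ = 1.
Subsquare: lon ⌊0.4579/0.0833333⌋ = 5 → f; lat ⌊0.3610/0.0416667⌋ = 8 → i.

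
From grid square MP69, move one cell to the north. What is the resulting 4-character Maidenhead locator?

MQ60

Latitude square 9; +1 → 10, wraps to 0, carry into field.
Latitude field P = 15; +1 → 16 = Q.
The longitude characters are unchanged.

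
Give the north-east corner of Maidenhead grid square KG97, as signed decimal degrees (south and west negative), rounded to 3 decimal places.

-22.000, 40.000

Field K=10, G=6: +10·20° lon, +6·10° lat → SW at lon 20°, lat -30°.
Square 9, 7: +9·2° lon, +7·1° lat → SW at lon 38°, lat -23°.
Cell spans 2° lon × 1° lat. NE corner is SW corner plus one full cell.
latitude -22.000, longitude 40.000.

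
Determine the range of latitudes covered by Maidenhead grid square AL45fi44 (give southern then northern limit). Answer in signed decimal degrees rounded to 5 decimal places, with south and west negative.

25.35000, 25.35417

Field A=0, L=11: +0·20° lon, +11·10° lat → SW at lon -180°, lat 20°.
Square 4, 5: +4·2° lon, +5·1° lat → SW at lon -172°, lat 25°.
Subsquare f=5, i=8: +5·0.0833333° lon, +8·0.0416667° lat → SW at lon -171.583°, lat 25.3333°.
Extended square 4, 4: +4·0.00833333° lon, +4·0.00416667° lat → SW at lon -171.55°, lat 25.35°.
Cell spans 0.00833333° lon × 0.00416667° lat.
south 25.35000, north 25.35417.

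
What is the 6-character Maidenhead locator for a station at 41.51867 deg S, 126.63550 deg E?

PE38hl

Shift to the Maidenhead origin (180°W, 90°S): lon 306.6355, lat 48.4813.
Field: 306.6355/20 → 15 → P, 48.4813/10 → 4 → E; chars PE.
Square: 6.6355/2 → 3, 8.4813/1 → 8; chars 38.
Subsquare: 0.6355/0.0833333 → 7 → h, 0.4813/0.0416667 → 11 → l; chars hl.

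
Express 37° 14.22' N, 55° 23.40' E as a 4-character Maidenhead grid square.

LM77

Shift to the Maidenhead origin (180°W, 90°S): lon 235.39, lat 127.24.
Field (20°×10°, letters A–R): 235.39/20 → 11 → L, 127.24/10 → 12 → M; chars LM.
Square (2°×1°, digits 0–9): 15.39/2 → 7, 7.24/1 → 7; chars 77.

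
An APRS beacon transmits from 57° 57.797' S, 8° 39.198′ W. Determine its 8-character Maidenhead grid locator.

Shift to the Maidenhead origin (180°W, 90°S): lon 171.34670, lat 32.03672.
Field: lon ⌊171.34670/20⌋ = 8 → I; lat ⌊32.03672/10⌋ = 3 → D.
Square: lon ⌊11.34670/2⌋ = 5; lat ⌊2.03672/1⌋ = 2.
Subsquare: lon ⌊1.34670/0.0833333⌋ = 16 → q; lat ⌊0.03672/0.0416667⌋ = 0 → a.
Extended square: lon ⌊0.01337/0.00833333⌋ = 1; lat ⌊0.03672/0.00416667⌋ = 8.

ID52qa18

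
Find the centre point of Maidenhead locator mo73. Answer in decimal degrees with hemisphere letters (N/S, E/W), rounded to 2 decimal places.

53.50° N, 75.00° E

Field M=12, O=14: +12·20° lon, +14·10° lat → SW at lon 60°, lat 50°.
Square 7, 3: +7·2° lon, +3·1° lat → SW at lon 74°, lat 53°.
Cell spans 2° lon × 1° lat. Centre is SW corner plus half of each.
latitude 53.50° N, longitude 75.00° E.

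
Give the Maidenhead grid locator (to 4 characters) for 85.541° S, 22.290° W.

HA84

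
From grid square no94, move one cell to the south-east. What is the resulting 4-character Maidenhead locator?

OO03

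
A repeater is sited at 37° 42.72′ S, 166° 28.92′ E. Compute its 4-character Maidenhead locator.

Add 180° to longitude and 90° to latitude: 346.48, 52.29.
Field: lon ⌊346.48/20⌋ = 17 → R; lat ⌊52.29/10⌋ = 5 → F.
Square: lon ⌊6.48/2⌋ = 3; lat ⌊2.29/1⌋ = 2.

RF32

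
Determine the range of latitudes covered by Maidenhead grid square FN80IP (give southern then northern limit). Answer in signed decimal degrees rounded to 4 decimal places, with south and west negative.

Field F=5, N=13: +5·20° lon, +13·10° lat → SW at lon -80°, lat 40°.
Square 8, 0: +8·2° lon, +0·1° lat → SW at lon -64°, lat 40°.
Subsquare i=8, p=15: +8·0.0833333° lon, +15·0.0416667° lat → SW at lon -63.3333°, lat 40.625°.
Cell spans 0.0833333° lon × 0.0416667° lat.
south 40.6250, north 40.6667.

40.6250, 40.6667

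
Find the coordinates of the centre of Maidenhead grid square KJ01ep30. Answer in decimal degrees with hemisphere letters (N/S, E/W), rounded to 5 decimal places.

Field K=10, J=9: +10·20° lon, +9·10° lat → SW at lon 20°, lat 0°.
Square 0, 1: +0·2° lon, +1·1° lat → SW at lon 20°, lat 1°.
Subsquare e=4, p=15: +4·0.0833333° lon, +15·0.0416667° lat → SW at lon 20.3333°, lat 1.625°.
Extended square 3, 0: +3·0.00833333° lon, +0·0.00416667° lat → SW at lon 20.3583°, lat 1.625°.
Cell spans 0.00833333° lon × 0.00416667° lat. Centre is SW corner plus half of each.
latitude 1.62708° N, longitude 20.36250° E.

1.62708° N, 20.36250° E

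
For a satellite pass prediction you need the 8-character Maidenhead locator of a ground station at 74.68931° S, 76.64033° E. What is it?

Add 180° to longitude and 90° to latitude: 256.64033, 15.31069.
Field: lon ⌊256.64033/20⌋ = 12 → M; lat ⌊15.31069/10⌋ = 1 → B.
Square: lon ⌊16.64033/2⌋ = 8; lat ⌊5.31069/1⌋ = 5.
Subsquare: lon ⌊0.64033/0.0833333⌋ = 7 → h; lat ⌊0.31069/0.0416667⌋ = 7 → h.
Extended square: lon ⌊0.05700/0.00833333⌋ = 6; lat ⌊0.01902/0.00416667⌋ = 4.

MB85hh64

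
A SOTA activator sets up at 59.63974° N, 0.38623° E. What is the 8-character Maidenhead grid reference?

JO09ep63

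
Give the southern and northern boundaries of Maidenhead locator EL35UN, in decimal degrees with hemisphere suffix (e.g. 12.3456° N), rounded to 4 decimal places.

Field E=4, L=11: +4·20° lon, +11·10° lat → SW at lon -100°, lat 20°.
Square 3, 5: +3·2° lon, +5·1° lat → SW at lon -94°, lat 25°.
Subsquare u=20, n=13: +20·0.0833333° lon, +13·0.0416667° lat → SW at lon -92.3333°, lat 25.5417°.
Cell spans 0.0833333° lon × 0.0416667° lat.
south 25.5417° N, north 25.5833° N.

25.5417° N, 25.5833° N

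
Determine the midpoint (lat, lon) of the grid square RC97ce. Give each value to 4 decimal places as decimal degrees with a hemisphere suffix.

62.8125° S, 178.2083° E

Field R=17, C=2: +17·20° lon, +2·10° lat → SW at lon 160°, lat -70°.
Square 9, 7: +9·2° lon, +7·1° lat → SW at lon 178°, lat -63°.
Subsquare c=2, e=4: +2·0.0833333° lon, +4·0.0416667° lat → SW at lon 178.167°, lat -62.8333°.
Cell spans 0.0833333° lon × 0.0416667° lat. Centre is SW corner plus half of each.
latitude 62.8125° S, longitude 178.2083° E.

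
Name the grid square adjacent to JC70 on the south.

Latitude square 0; −1 → -1, wraps to 9, carry into field.
Latitude field C = 2; −1 → 1 = B.
The longitude characters are unchanged.

JB79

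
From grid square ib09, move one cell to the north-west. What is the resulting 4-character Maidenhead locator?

Longitude square 0; −1 → -1, wraps to 9, carry into field.
Longitude field I = 8; −1 → 7 = H.
Latitude square 9; +1 → 10, wraps to 0, carry into field.
Latitude field B = 1; +1 → 2 = C.

HC90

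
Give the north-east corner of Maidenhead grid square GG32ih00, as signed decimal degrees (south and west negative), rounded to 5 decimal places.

Field G=6, G=6: +6·20° lon, +6·10° lat → SW at lon -60°, lat -30°.
Square 3, 2: +3·2° lon, +2·1° lat → SW at lon -54°, lat -28°.
Subsquare i=8, h=7: +8·0.0833333° lon, +7·0.0416667° lat → SW at lon -53.3333°, lat -27.7083°.
Extended square 0, 0: +0·0.00833333° lon, +0·0.00416667° lat → SW at lon -53.3333°, lat -27.7083°.
Cell spans 0.00833333° lon × 0.00416667° lat. NE corner is SW corner plus one full cell.
latitude -27.70417, longitude -53.32500.

-27.70417, -53.32500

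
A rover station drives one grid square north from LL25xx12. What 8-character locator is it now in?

LL25xx13

Latitude extended square 2; +1 → 3.
The longitude characters are unchanged.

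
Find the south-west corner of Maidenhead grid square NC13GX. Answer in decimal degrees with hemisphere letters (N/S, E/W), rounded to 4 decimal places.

Field N=13, C=2: +13·20° lon, +2·10° lat → SW at lon 80°, lat -70°.
Square 1, 3: +1·2° lon, +3·1° lat → SW at lon 82°, lat -67°.
Subsquare g=6, x=23: +6·0.0833333° lon, +23·0.0416667° lat → SW at lon 82.5°, lat -66.0417°.
latitude 66.0417° S, longitude 82.5000° E.

66.0417° S, 82.5000° E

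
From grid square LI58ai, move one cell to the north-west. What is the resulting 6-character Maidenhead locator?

LI48xj

Longitude subsquare a = 0; −1 → -1, wraps to 23 = x, carry into square.
Longitude square 5; −1 → 4.
Latitude subsquare i = 8; +1 → 9 = j.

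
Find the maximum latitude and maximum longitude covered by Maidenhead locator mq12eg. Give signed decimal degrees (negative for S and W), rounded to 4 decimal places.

72.2917, 62.4167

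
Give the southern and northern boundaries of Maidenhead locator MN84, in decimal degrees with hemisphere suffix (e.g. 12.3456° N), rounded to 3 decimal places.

44.000° N, 45.000° N

Field M=12, N=13: +12·20° lon, +13·10° lat → SW at lon 60°, lat 40°.
Square 8, 4: +8·2° lon, +4·1° lat → SW at lon 76°, lat 44°.
Cell spans 2° lon × 1° lat.
south 44.000° N, north 45.000° N.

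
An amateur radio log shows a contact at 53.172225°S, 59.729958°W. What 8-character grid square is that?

GD06dt28

Add 180° to longitude and 90° to latitude: 120.27004, 36.82778.
Field (20°×10°, letters A–R): lon ⌊120.27004/20⌋ = 6 → G; lat ⌊36.82778/10⌋ = 3 → D.
Square (2°×1°, digits 0–9): lon ⌊0.27004/2⌋ = 0; lat ⌊6.82778/1⌋ = 6.
Subsquare (5′×2.5′, letters a–x): lon ⌊0.27004/0.0833333⌋ = 3 → d; lat ⌊0.82778/0.0416667⌋ = 19 → t.
Extended square (30″×15″, digits 0–9): lon ⌊0.02004/0.00833333⌋ = 2; lat ⌊0.03611/0.00416667⌋ = 8.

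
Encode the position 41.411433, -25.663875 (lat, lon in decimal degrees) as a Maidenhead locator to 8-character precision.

HN71ej08

Add 180° to longitude and 90° to latitude: 154.33613, 131.41143.
Field: 154.33613/20 → 7 → H, 131.41143/10 → 13 → N; chars HN.
Square: 14.33613/2 → 7, 1.41143/1 → 1; chars 71.
Subsquare: 0.33613/0.0833333 → 4 → e, 0.41143/0.0416667 → 9 → j; chars ej.
Extended square: 0.00279/0.00833333 → 0, 0.03643/0.00416667 → 8; chars 08.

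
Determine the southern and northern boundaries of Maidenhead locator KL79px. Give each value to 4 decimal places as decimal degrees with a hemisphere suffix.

29.9583° N, 30.0000° N

Field K=10, L=11: +10·20° lon, +11·10° lat → SW at lon 20°, lat 20°.
Square 7, 9: +7·2° lon, +9·1° lat → SW at lon 34°, lat 29°.
Subsquare p=15, x=23: +15·0.0833333° lon, +23·0.0416667° lat → SW at lon 35.25°, lat 29.9583°.
Cell spans 0.0833333° lon × 0.0416667° lat.
south 29.9583° N, north 30.0000° N.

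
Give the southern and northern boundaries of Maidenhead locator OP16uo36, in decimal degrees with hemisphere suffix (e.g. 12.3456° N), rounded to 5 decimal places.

66.60833° N, 66.61250° N

Field O=14, P=15: +14·20° lon, +15·10° lat → SW at lon 100°, lat 60°.
Square 1, 6: +1·2° lon, +6·1° lat → SW at lon 102°, lat 66°.
Subsquare u=20, o=14: +20·0.0833333° lon, +14·0.0416667° lat → SW at lon 103.667°, lat 66.5833°.
Extended square 3, 6: +3·0.00833333° lon, +6·0.00416667° lat → SW at lon 103.692°, lat 66.6083°.
Cell spans 0.00833333° lon × 0.00416667° lat.
south 66.60833° N, north 66.61250° N.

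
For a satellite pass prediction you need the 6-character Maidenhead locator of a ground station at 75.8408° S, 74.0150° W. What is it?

Offset from 180°W / 90°S: lon 105.9850°, lat 14.1592°.
Field: 105.9850/20 → 5 → F, 14.1592/10 → 1 → B; chars FB.
Square: 5.9850/2 → 2, 4.1592/1 → 4; chars 24.
Subsquare: 1.9850/0.0833333 → 23 → x, 0.1592/0.0416667 → 3 → d; chars xd.

FB24xd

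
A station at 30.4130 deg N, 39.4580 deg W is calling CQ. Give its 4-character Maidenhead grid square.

Add 180° to longitude and 90° to latitude: 140.54, 120.41.
Field (20°×10°, letters A–R): 140.54/20 → 7 → H, 120.41/10 → 12 → M; chars HM.
Square (2°×1°, digits 0–9): 0.54/2 → 0, 0.41/1 → 0; chars 00.

HM00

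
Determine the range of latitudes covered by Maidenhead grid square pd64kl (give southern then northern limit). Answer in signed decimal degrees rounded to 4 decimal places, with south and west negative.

Field P=15, D=3: +15·20° lon, +3·10° lat → SW at lon 120°, lat -60°.
Square 6, 4: +6·2° lon, +4·1° lat → SW at lon 132°, lat -56°.
Subsquare k=10, l=11: +10·0.0833333° lon, +11·0.0416667° lat → SW at lon 132.833°, lat -55.5417°.
Cell spans 0.0833333° lon × 0.0416667° lat.
south -55.5417, north -55.5000.

-55.5417, -55.5000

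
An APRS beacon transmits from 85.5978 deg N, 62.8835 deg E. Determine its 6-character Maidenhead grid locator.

Add 180° to longitude and 90° to latitude: 242.8835, 175.5978.
Field (20°×10°, letters A–R): lon ⌊242.8835/20⌋ = 12 → M; lat ⌊175.5978/10⌋ = 17 → R.
Square (2°×1°, digits 0–9): lon ⌊2.8835/2⌋ = 1; lat ⌊5.5978/1⌋ = 5.
Subsquare (5′×2.5′, letters a–x): lon ⌊0.8835/0.0833333⌋ = 10 → k; lat ⌊0.5978/0.0416667⌋ = 14 → o.

MR15ko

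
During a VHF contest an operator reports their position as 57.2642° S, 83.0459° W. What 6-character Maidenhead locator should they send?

Add 180° to longitude and 90° to latitude: 96.9541, 32.7358.
Field: 96.9541/20 → 4 → E, 32.7358/10 → 3 → D; chars ED.
Square: 16.9541/2 → 8, 2.7358/1 → 2; chars 82.
Subsquare: 0.9541/0.0833333 → 11 → l, 0.7358/0.0416667 → 17 → r; chars lr.

ED82lr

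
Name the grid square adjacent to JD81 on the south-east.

Longitude square 8; +1 → 9.
Latitude square 1; −1 → 0.

JD90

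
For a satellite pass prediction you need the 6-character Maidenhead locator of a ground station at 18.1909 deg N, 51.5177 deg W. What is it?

GK48fe

Shift to the Maidenhead origin (180°W, 90°S): lon 128.4823, lat 108.1909.
Field (20°×10°, letters A–R): 128.4823/20 → 6 → G, 108.1909/10 → 10 → K; chars GK.
Square (2°×1°, digits 0–9): 8.4823/2 → 4, 8.1909/1 → 8; chars 48.
Subsquare (5′×2.5′, letters a–x): 0.4823/0.0833333 → 5 → f, 0.1909/0.0416667 → 4 → e; chars fe.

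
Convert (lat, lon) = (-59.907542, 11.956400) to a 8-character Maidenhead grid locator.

Offset from 180°W / 90°S: lon 191.95640°, lat 30.09246°.
Field: lon ⌊191.95640/20⌋ = 9 → J; lat ⌊30.09246/10⌋ = 3 → D.
Square: lon ⌊11.95640/2⌋ = 5; lat ⌊0.09246/1⌋ = 0.
Subsquare: lon ⌊1.95640/0.0833333⌋ = 23 → x; lat ⌊0.09246/0.0416667⌋ = 2 → c.
Extended square: lon ⌊0.03973/0.00833333⌋ = 4; lat ⌊0.00912/0.00416667⌋ = 2.

JD50xc42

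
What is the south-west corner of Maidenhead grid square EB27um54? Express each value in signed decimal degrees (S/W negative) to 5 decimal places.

-72.48333, -94.29167

Field E=4, B=1: +4·20° lon, +1·10° lat → SW at lon -100°, lat -80°.
Square 2, 7: +2·2° lon, +7·1° lat → SW at lon -96°, lat -73°.
Subsquare u=20, m=12: +20·0.0833333° lon, +12·0.0416667° lat → SW at lon -94.3333°, lat -72.5°.
Extended square 5, 4: +5·0.00833333° lon, +4·0.00416667° lat → SW at lon -94.2917°, lat -72.4833°.
latitude -72.48333, longitude -94.29167.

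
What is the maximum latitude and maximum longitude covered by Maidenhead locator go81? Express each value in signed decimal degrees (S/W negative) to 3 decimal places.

52.000, -42.000

Field G=6, O=14: +6·20° lon, +14·10° lat → SW at lon -60°, lat 50°.
Square 8, 1: +8·2° lon, +1·1° lat → SW at lon -44°, lat 51°.
Cell spans 2° lon × 1° lat. NE corner is SW corner plus one full cell.
latitude 52.000, longitude -42.000.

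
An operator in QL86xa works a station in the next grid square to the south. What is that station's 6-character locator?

QL85xx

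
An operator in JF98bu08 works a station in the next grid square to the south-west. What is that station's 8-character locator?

JF98au97

Longitude extended square 0; −1 → -1, wraps to 9, carry into subsquare.
Longitude subsquare b = 1; −1 → 0 = a.
Latitude extended square 8; −1 → 7.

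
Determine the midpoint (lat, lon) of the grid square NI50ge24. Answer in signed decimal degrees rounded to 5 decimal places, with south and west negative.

Field N=13, I=8: +13·20° lon, +8·10° lat → SW at lon 80°, lat -10°.
Square 5, 0: +5·2° lon, +0·1° lat → SW at lon 90°, lat -10°.
Subsquare g=6, e=4: +6·0.0833333° lon, +4·0.0416667° lat → SW at lon 90.5°, lat -9.83333°.
Extended square 2, 4: +2·0.00833333° lon, +4·0.00416667° lat → SW at lon 90.5167°, lat -9.81667°.
Cell spans 0.00833333° lon × 0.00416667° lat. Centre is SW corner plus half of each.
latitude -9.81458, longitude 90.52083.

-9.81458, 90.52083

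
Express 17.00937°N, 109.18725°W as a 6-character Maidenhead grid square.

Offset from 180°W / 90°S: lon 70.8127°, lat 107.0094°.
Field: lon ⌊70.8127/20⌋ = 3 → D; lat ⌊107.0094/10⌋ = 10 → K.
Square: lon ⌊10.8127/2⌋ = 5; lat ⌊7.0094/1⌋ = 7.
Subsquare: lon ⌊0.8127/0.0833333⌋ = 9 → j; lat ⌊0.0094/0.0416667⌋ = 0 → a.

DK57ja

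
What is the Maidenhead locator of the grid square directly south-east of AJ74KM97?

AJ74lm06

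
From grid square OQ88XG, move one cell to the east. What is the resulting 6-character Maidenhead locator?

OQ98ag

Longitude subsquare x = 23; +1 → 24, wraps to 0 = a, carry into square.
Longitude square 8; +1 → 9.
The latitude characters are unchanged.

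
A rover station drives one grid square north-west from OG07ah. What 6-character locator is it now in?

NG97xi

Longitude subsquare a = 0; −1 → -1, wraps to 23 = x, carry into square.
Longitude square 0; −1 → -1, wraps to 9, carry into field.
Longitude field O = 14; −1 → 13 = N.
Latitude subsquare h = 7; +1 → 8 = i.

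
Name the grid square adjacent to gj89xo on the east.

Longitude subsquare x = 23; +1 → 24, wraps to 0 = a, carry into square.
Longitude square 8; +1 → 9.
The latitude characters are unchanged.

GJ99ao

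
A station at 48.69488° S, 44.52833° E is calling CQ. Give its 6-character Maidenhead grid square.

Offset from 180°W / 90°S: lon 224.5283°, lat 41.3051°.
Field (20°×10°, letters A–R): lon ⌊224.5283/20⌋ = 11 → L; lat ⌊41.3051/10⌋ = 4 → E.
Square (2°×1°, digits 0–9): lon ⌊4.5283/2⌋ = 2; lat ⌊1.3051/1⌋ = 1.
Subsquare (5′×2.5′, letters a–x): lon ⌊0.5283/0.0833333⌋ = 6 → g; lat ⌊0.3051/0.0416667⌋ = 7 → h.

LE21gh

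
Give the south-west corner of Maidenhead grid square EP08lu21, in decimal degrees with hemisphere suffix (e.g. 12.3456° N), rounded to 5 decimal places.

68.83750° N, 99.06667° W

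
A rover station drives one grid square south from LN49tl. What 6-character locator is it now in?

LN49tk

Latitude subsquare l = 11; −1 → 10 = k.
The longitude characters are unchanged.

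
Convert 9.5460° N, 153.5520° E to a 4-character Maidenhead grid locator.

QJ69

Offset from 180°W / 90°S: lon 333.55°, lat 99.55°.
Field (20°×10°, letters A–R): lon ⌊333.55/20⌋ = 16 → Q; lat ⌊99.55/10⌋ = 9 → J.
Square (2°×1°, digits 0–9): lon ⌊13.55/2⌋ = 6; lat ⌊9.55/1⌋ = 9.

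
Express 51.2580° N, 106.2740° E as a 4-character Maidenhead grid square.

OO31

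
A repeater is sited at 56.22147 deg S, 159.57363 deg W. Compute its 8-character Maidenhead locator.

Offset from 180°W / 90°S: lon 20.42637°, lat 33.77853°.
Field: 20.42637/20 → 1 → B, 33.77853/10 → 3 → D; chars BD.
Square: 0.42637/2 → 0, 3.77853/1 → 3; chars 03.
Subsquare: 0.42637/0.0833333 → 5 → f, 0.77853/0.0416667 → 18 → s; chars fs.
Extended square: 0.00970/0.00833333 → 1, 0.02853/0.00416667 → 6; chars 16.

BD03fs16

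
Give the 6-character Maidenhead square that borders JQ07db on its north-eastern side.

JQ07ec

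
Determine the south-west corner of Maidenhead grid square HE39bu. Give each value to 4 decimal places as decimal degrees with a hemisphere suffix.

40.1667° S, 33.9167° W

Field H=7, E=4: +7·20° lon, +4·10° lat → SW at lon -40°, lat -50°.
Square 3, 9: +3·2° lon, +9·1° lat → SW at lon -34°, lat -41°.
Subsquare b=1, u=20: +1·0.0833333° lon, +20·0.0416667° lat → SW at lon -33.9167°, lat -40.1667°.
latitude 40.1667° S, longitude 33.9167° W.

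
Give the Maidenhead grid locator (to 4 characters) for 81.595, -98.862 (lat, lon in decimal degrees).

ER01

Offset from 180°W / 90°S: lon 81.14°, lat 171.59°.
Field: lon ⌊81.14/20⌋ = 4 → E; lat ⌊171.59/10⌋ = 17 → R.
Square: lon ⌊1.14/2⌋ = 0; lat ⌊1.59/1⌋ = 1.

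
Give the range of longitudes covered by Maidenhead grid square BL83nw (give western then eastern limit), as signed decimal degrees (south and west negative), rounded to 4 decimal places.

Field B=1, L=11: +1·20° lon, +11·10° lat → SW at lon -160°, lat 20°.
Square 8, 3: +8·2° lon, +3·1° lat → SW at lon -144°, lat 23°.
Subsquare n=13, w=22: +13·0.0833333° lon, +22·0.0416667° lat → SW at lon -142.917°, lat 23.9167°.
Cell spans 0.0833333° lon × 0.0416667° lat.
west -142.9167, east -142.8333.

-142.9167, -142.8333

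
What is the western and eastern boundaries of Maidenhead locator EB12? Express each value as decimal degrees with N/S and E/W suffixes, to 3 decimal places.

Field E=4, B=1: +4·20° lon, +1·10° lat → SW at lon -100°, lat -80°.
Square 1, 2: +1·2° lon, +2·1° lat → SW at lon -98°, lat -78°.
Cell spans 2° lon × 1° lat.
west 98.000° W, east 96.000° W.

98.000° W, 96.000° W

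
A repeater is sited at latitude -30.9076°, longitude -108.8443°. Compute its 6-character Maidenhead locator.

Add 180° to longitude and 90° to latitude: 71.1557, 59.0924.
Field: 71.1557/20 → 3 → D, 59.0924/10 → 5 → F; chars DF.
Square: 11.1557/2 → 5, 9.0924/1 → 9; chars 59.
Subsquare: 1.1557/0.0833333 → 13 → n, 0.0924/0.0416667 → 2 → c; chars nc.

DF59nc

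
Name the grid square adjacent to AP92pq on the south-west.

Longitude subsquare p = 15; −1 → 14 = o.
Latitude subsquare q = 16; −1 → 15 = p.

AP92op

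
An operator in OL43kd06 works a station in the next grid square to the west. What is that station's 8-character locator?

OL43jd96

Longitude extended square 0; −1 → -1, wraps to 9, carry into subsquare.
Longitude subsquare k = 10; −1 → 9 = j.
The latitude characters are unchanged.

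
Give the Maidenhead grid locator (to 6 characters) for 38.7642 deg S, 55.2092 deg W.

GF21jf

Offset from 180°W / 90°S: lon 124.7908°, lat 51.2358°.
Field: 124.7908/20 → 6 → G, 51.2358/10 → 5 → F; chars GF.
Square: 4.7908/2 → 2, 1.2358/1 → 1; chars 21.
Subsquare: 0.7908/0.0833333 → 9 → j, 0.2358/0.0416667 → 5 → f; chars jf.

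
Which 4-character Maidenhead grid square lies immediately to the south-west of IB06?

HB95

Longitude square 0; −1 → -1, wraps to 9, carry into field.
Longitude field I = 8; −1 → 7 = H.
Latitude square 6; −1 → 5.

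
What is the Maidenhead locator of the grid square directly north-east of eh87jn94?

EH87kn05

Longitude extended square 9; +1 → 10, wraps to 0, carry into subsquare.
Longitude subsquare j = 9; +1 → 10 = k.
Latitude extended square 4; +1 → 5.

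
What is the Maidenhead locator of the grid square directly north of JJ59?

Latitude square 9; +1 → 10, wraps to 0, carry into field.
Latitude field J = 9; +1 → 10 = K.
The longitude characters are unchanged.

JK50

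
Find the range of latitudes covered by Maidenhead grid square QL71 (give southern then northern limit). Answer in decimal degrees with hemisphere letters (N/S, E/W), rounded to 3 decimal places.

Field Q=16, L=11: +16·20° lon, +11·10° lat → SW at lon 140°, lat 20°.
Square 7, 1: +7·2° lon, +1·1° lat → SW at lon 154°, lat 21°.
Cell spans 2° lon × 1° lat.
south 21.000° N, north 22.000° N.

21.000° N, 22.000° N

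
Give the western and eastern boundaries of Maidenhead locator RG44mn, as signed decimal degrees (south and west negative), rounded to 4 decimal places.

Field R=17, G=6: +17·20° lon, +6·10° lat → SW at lon 160°, lat -30°.
Square 4, 4: +4·2° lon, +4·1° lat → SW at lon 168°, lat -26°.
Subsquare m=12, n=13: +12·0.0833333° lon, +13·0.0416667° lat → SW at lon 169°, lat -25.4583°.
Cell spans 0.0833333° lon × 0.0416667° lat.
west 169.0000, east 169.0833.

169.0000, 169.0833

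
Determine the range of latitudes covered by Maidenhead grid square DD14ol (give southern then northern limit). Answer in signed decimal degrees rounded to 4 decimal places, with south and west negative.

-55.5417, -55.5000

Field D=3, D=3: +3·20° lon, +3·10° lat → SW at lon -120°, lat -60°.
Square 1, 4: +1·2° lon, +4·1° lat → SW at lon -118°, lat -56°.
Subsquare o=14, l=11: +14·0.0833333° lon, +11·0.0416667° lat → SW at lon -116.833°, lat -55.5417°.
Cell spans 0.0833333° lon × 0.0416667° lat.
south -55.5417, north -55.5000.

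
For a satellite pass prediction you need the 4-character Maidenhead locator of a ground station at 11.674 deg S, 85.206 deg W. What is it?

Shift to the Maidenhead origin (180°W, 90°S): lon 94.79, lat 78.33.
Field: 94.79/20 → 4 → E, 78.33/10 → 7 → H; chars EH.
Square: 14.79/2 → 7, 8.33/1 → 8; chars 78.

EH78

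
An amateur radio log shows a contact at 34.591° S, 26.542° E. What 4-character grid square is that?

KF35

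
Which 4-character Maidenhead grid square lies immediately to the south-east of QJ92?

Longitude square 9; +1 → 10, wraps to 0, carry into field.
Longitude field Q = 16; +1 → 17 = R.
Latitude square 2; −1 → 1.

RJ01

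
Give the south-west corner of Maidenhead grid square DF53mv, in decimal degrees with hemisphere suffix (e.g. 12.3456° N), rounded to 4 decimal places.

36.1250° S, 109.0000° W

Field D=3, F=5: +3·20° lon, +5·10° lat → SW at lon -120°, lat -40°.
Square 5, 3: +5·2° lon, +3·1° lat → SW at lon -110°, lat -37°.
Subsquare m=12, v=21: +12·0.0833333° lon, +21·0.0416667° lat → SW at lon -109°, lat -36.125°.
latitude 36.1250° S, longitude 109.0000° W.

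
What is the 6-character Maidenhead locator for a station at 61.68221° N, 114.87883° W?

DP21nq

Shift to the Maidenhead origin (180°W, 90°S): lon 65.1212, lat 151.6822.
Field: 65.1212/20 → 3 → D, 151.6822/10 → 15 → P; chars DP.
Square: 5.1212/2 → 2, 1.6822/1 → 1; chars 21.
Subsquare: 1.1212/0.0833333 → 13 → n, 0.6822/0.0416667 → 16 → q; chars nq.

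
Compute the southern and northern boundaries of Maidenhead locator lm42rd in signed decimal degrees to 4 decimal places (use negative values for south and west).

Field L=11, M=12: +11·20° lon, +12·10° lat → SW at lon 40°, lat 30°.
Square 4, 2: +4·2° lon, +2·1° lat → SW at lon 48°, lat 32°.
Subsquare r=17, d=3: +17·0.0833333° lon, +3·0.0416667° lat → SW at lon 49.4167°, lat 32.125°.
Cell spans 0.0833333° lon × 0.0416667° lat.
south 32.1250, north 32.1667.

32.1250, 32.1667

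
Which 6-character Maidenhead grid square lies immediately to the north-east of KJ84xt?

KJ94au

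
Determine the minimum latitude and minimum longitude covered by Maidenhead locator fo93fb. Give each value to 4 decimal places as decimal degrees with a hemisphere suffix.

53.0417° N, 61.5833° W

Field F=5, O=14: +5·20° lon, +14·10° lat → SW at lon -80°, lat 50°.
Square 9, 3: +9·2° lon, +3·1° lat → SW at lon -62°, lat 53°.
Subsquare f=5, b=1: +5·0.0833333° lon, +1·0.0416667° lat → SW at lon -61.5833°, lat 53.0417°.
latitude 53.0417° N, longitude 61.5833° W.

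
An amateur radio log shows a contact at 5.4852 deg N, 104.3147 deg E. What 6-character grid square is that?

OJ25dl

Shift to the Maidenhead origin (180°W, 90°S): lon 284.3147, lat 95.4852.
Field: lon ⌊284.3147/20⌋ = 14 → O; lat ⌊95.4852/10⌋ = 9 → J.
Square: lon ⌊4.3147/2⌋ = 2; lat ⌊5.4852/1⌋ = 5.
Subsquare: lon ⌊0.3147/0.0833333⌋ = 3 → d; lat ⌊0.4852/0.0416667⌋ = 11 → l.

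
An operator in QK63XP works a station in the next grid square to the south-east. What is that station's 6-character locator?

QK73ao

Longitude subsquare x = 23; +1 → 24, wraps to 0 = a, carry into square.
Longitude square 6; +1 → 7.
Latitude subsquare p = 15; −1 → 14 = o.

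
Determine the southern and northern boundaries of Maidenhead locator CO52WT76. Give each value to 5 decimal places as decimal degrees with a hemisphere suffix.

52.81667° N, 52.82083° N

Field C=2, O=14: +2·20° lon, +14·10° lat → SW at lon -140°, lat 50°.
Square 5, 2: +5·2° lon, +2·1° lat → SW at lon -130°, lat 52°.
Subsquare w=22, t=19: +22·0.0833333° lon, +19·0.0416667° lat → SW at lon -128.167°, lat 52.7917°.
Extended square 7, 6: +7·0.00833333° lon, +6·0.00416667° lat → SW at lon -128.108°, lat 52.8167°.
Cell spans 0.00833333° lon × 0.00416667° lat.
south 52.81667° N, north 52.82083° N.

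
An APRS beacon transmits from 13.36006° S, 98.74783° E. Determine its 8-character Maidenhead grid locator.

Add 180° to longitude and 90° to latitude: 278.74783, 76.63994.
Field (20°×10°, letters A–R): lon ⌊278.74783/20⌋ = 13 → N; lat ⌊76.63994/10⌋ = 7 → H.
Square (2°×1°, digits 0–9): lon ⌊18.74783/2⌋ = 9; lat ⌊6.63994/1⌋ = 6.
Subsquare (5′×2.5′, letters a–x): lon ⌊0.74783/0.0833333⌋ = 8 → i; lat ⌊0.63994/0.0416667⌋ = 15 → p.
Extended square (30″×15″, digits 0–9): lon ⌊0.08116/0.00833333⌋ = 9; lat ⌊0.01494/0.00416667⌋ = 3.

NH96ip93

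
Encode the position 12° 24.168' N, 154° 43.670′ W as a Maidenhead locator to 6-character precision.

BK22pj

Shift to the Maidenhead origin (180°W, 90°S): lon 25.2722, lat 102.4028.
Field: lon ⌊25.2722/20⌋ = 1 → B; lat ⌊102.4028/10⌋ = 10 → K.
Square: lon ⌊5.2722/2⌋ = 2; lat ⌊2.4028/1⌋ = 2.
Subsquare: lon ⌊1.2722/0.0833333⌋ = 15 → p; lat ⌊0.4028/0.0416667⌋ = 9 → j.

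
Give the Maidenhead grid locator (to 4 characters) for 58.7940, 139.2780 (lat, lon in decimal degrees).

Add 180° to longitude and 90° to latitude: 319.28, 148.79.
Field: 319.28/20 → 15 → P, 148.79/10 → 14 → O; chars PO.
Square: 19.28/2 → 9, 8.79/1 → 8; chars 98.

PO98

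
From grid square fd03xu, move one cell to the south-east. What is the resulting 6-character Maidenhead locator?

FD13at

Longitude subsquare x = 23; +1 → 24, wraps to 0 = a, carry into square.
Longitude square 0; +1 → 1.
Latitude subsquare u = 20; −1 → 19 = t.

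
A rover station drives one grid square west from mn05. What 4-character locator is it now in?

LN95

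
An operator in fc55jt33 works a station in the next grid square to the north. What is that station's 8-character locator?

FC55jt34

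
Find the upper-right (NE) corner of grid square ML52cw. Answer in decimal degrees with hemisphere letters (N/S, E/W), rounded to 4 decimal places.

22.9583° N, 70.2500° E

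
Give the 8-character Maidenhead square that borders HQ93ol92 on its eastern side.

HQ93pl02

Longitude extended square 9; +1 → 10, wraps to 0, carry into subsquare.
Longitude subsquare o = 14; +1 → 15 = p.
The latitude characters are unchanged.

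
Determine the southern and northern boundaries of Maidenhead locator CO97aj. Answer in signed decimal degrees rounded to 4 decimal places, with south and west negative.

Field C=2, O=14: +2·20° lon, +14·10° lat → SW at lon -140°, lat 50°.
Square 9, 7: +9·2° lon, +7·1° lat → SW at lon -122°, lat 57°.
Subsquare a=0, j=9: +0·0.0833333° lon, +9·0.0416667° lat → SW at lon -122°, lat 57.375°.
Cell spans 0.0833333° lon × 0.0416667° lat.
south 57.3750, north 57.4167.

57.3750, 57.4167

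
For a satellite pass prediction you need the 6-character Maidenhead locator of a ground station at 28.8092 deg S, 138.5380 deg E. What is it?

Shift to the Maidenhead origin (180°W, 90°S): lon 318.5380, lat 61.1908.
Field: 318.5380/20 → 15 → P, 61.1908/10 → 6 → G; chars PG.
Square: 18.5380/2 → 9, 1.1908/1 → 1; chars 91.
Subsquare: 0.5380/0.0833333 → 6 → g, 0.1908/0.0416667 → 4 → e; chars ge.

PG91ge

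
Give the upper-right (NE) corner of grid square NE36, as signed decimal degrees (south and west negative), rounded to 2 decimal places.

Field N=13, E=4: +13·20° lon, +4·10° lat → SW at lon 80°, lat -50°.
Square 3, 6: +3·2° lon, +6·1° lat → SW at lon 86°, lat -44°.
Cell spans 2° lon × 1° lat. NE corner is SW corner plus one full cell.
latitude -43.00, longitude 88.00.

-43.00, 88.00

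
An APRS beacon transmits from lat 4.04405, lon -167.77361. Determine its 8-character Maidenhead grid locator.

AJ64cb70

Add 180° to longitude and 90° to latitude: 12.22639, 94.04405.
Field: 12.22639/20 → 0 → A, 94.04405/10 → 9 → J; chars AJ.
Square: 12.22639/2 → 6, 4.04405/1 → 4; chars 64.
Subsquare: 0.22639/0.0833333 → 2 → c, 0.04405/0.0416667 → 1 → b; chars cb.
Extended square: 0.05972/0.00833333 → 7, 0.00238/0.00416667 → 0; chars 70.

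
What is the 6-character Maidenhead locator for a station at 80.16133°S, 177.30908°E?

RA89pu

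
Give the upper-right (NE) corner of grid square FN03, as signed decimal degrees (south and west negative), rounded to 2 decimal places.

44.00, -78.00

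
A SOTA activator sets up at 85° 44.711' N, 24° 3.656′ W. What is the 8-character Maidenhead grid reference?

HR75xr28

Add 180° to longitude and 90° to latitude: 155.93907, 175.74518.
Field (20°×10°, letters A–R): lon ⌊155.93907/20⌋ = 7 → H; lat ⌊175.74518/10⌋ = 17 → R.
Square (2°×1°, digits 0–9): lon ⌊15.93907/2⌋ = 7; lat ⌊5.74518/1⌋ = 5.
Subsquare (5′×2.5′, letters a–x): lon ⌊1.93907/0.0833333⌋ = 23 → x; lat ⌊0.74518/0.0416667⌋ = 17 → r.
Extended square (30″×15″, digits 0–9): lon ⌊0.02240/0.00833333⌋ = 2; lat ⌊0.03685/0.00416667⌋ = 8.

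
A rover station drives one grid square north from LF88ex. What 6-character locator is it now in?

Latitude subsquare x = 23; +1 → 24, wraps to 0 = a, carry into square.
Latitude square 8; +1 → 9.
The longitude characters are unchanged.

LF89ea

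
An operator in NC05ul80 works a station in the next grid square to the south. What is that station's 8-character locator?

Latitude extended square 0; −1 → -1, wraps to 9, carry into subsquare.
Latitude subsquare l = 11; −1 → 10 = k.
The longitude characters are unchanged.

NC05uk89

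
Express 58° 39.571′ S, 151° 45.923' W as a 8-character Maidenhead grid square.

Add 180° to longitude and 90° to latitude: 28.23462, 31.34048.
Field: lon ⌊28.23462/20⌋ = 1 → B; lat ⌊31.34048/10⌋ = 3 → D.
Square: lon ⌊8.23462/2⌋ = 4; lat ⌊1.34048/1⌋ = 1.
Subsquare: lon ⌊0.23462/0.0833333⌋ = 2 → c; lat ⌊0.34048/0.0416667⌋ = 8 → i.
Extended square: lon ⌊0.06795/0.00833333⌋ = 8; lat ⌊0.00715/0.00416667⌋ = 1.

BD41ci81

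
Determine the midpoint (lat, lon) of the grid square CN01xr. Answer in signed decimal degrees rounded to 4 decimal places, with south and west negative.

41.7292, -138.0417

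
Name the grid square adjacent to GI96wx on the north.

Latitude subsquare x = 23; +1 → 24, wraps to 0 = a, carry into square.
Latitude square 6; +1 → 7.
The longitude characters are unchanged.

GI97wa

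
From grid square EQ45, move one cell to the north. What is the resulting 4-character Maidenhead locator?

Latitude square 5; +1 → 6.
The longitude characters are unchanged.

EQ46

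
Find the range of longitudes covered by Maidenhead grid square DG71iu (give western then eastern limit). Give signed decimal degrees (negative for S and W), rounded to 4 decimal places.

-105.3333, -105.2500

Field D=3, G=6: +3·20° lon, +6·10° lat → SW at lon -120°, lat -30°.
Square 7, 1: +7·2° lon, +1·1° lat → SW at lon -106°, lat -29°.
Subsquare i=8, u=20: +8·0.0833333° lon, +20·0.0416667° lat → SW at lon -105.333°, lat -28.1667°.
Cell spans 0.0833333° lon × 0.0416667° lat.
west -105.3333, east -105.2500.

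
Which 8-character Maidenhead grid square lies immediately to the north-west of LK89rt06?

LK89qt97

Longitude extended square 0; −1 → -1, wraps to 9, carry into subsquare.
Longitude subsquare r = 17; −1 → 16 = q.
Latitude extended square 6; +1 → 7.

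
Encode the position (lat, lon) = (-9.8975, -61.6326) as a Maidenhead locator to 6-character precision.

FI90ec

Add 180° to longitude and 90° to latitude: 118.3674, 80.1025.
Field (20°×10°, letters A–R): 118.3674/20 → 5 → F, 80.1025/10 → 8 → I; chars FI.
Square (2°×1°, digits 0–9): 18.3674/2 → 9, 0.1025/1 → 0; chars 90.
Subsquare (5′×2.5′, letters a–x): 0.3674/0.0833333 → 4 → e, 0.1025/0.0416667 → 2 → c; chars ec.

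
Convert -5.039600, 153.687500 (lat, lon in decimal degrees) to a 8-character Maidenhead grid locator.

Shift to the Maidenhead origin (180°W, 90°S): lon 333.68750, lat 84.96040.
Field: 333.68750/20 → 16 → Q, 84.96040/10 → 8 → I; chars QI.
Square: 13.68750/2 → 6, 4.96040/1 → 4; chars 64.
Subsquare: 1.68750/0.0833333 → 20 → u, 0.96040/0.0416667 → 23 → x; chars ux.
Extended square: 0.02083/0.00833333 → 2, 0.00207/0.00416667 → 0; chars 20.

QI64ux20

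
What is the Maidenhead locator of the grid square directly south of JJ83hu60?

JJ83ht69

Latitude extended square 0; −1 → -1, wraps to 9, carry into subsquare.
Latitude subsquare u = 20; −1 → 19 = t.
The longitude characters are unchanged.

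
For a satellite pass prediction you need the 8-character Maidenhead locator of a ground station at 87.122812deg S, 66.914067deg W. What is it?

Offset from 180°W / 90°S: lon 113.08593°, lat 2.87719°.
Field: 113.08593/20 → 5 → F, 2.87719/10 → 0 → A; chars FA.
Square: 13.08593/2 → 6, 2.87719/1 → 2; chars 62.
Subsquare: 1.08593/0.0833333 → 13 → n, 0.87719/0.0416667 → 21 → v; chars nv.
Extended square: 0.00260/0.00833333 → 0, 0.00219/0.00416667 → 0; chars 00.

FA62nv00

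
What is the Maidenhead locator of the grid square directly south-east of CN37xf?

Longitude subsquare x = 23; +1 → 24, wraps to 0 = a, carry into square.
Longitude square 3; +1 → 4.
Latitude subsquare f = 5; −1 → 4 = e.

CN47ae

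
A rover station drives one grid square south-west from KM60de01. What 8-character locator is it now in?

Longitude extended square 0; −1 → -1, wraps to 9, carry into subsquare.
Longitude subsquare d = 3; −1 → 2 = c.
Latitude extended square 1; −1 → 0.

KM60ce90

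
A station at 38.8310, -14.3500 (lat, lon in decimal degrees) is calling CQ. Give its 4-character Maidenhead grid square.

Offset from 180°W / 90°S: lon 165.65°, lat 128.83°.
Field: lon ⌊165.65/20⌋ = 8 → I; lat ⌊128.83/10⌋ = 12 → M.
Square: lon ⌊5.65/2⌋ = 2; lat ⌊8.83/1⌋ = 8.

IM28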